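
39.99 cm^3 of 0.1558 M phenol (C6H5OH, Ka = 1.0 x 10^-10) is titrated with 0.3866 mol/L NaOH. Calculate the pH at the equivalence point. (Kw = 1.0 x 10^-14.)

n(C6H5OH) = 0.1558 x 0.03999 = 0.006230 mol; V(NaOH) at equivalence = 0.006230/0.3866 = 0.01612 L.
At equivalence all the acid is converted to C6H5O-; total volume = 0.03999 + 0.01612 = 0.05611 L, so [C6H5O-] = 0.006230/0.05611 = 0.1110 M.
Kb = Kw/Ka = 1.0e-14 / 1.0 x 10^-10 = 0.000100.
[OH^-] = sqrt(Kb x [C6H5O-]) = sqrt(0.000100 x 0.1110) = 0.00333 M.
pOH = 2.48, so pH = 14.00 - 2.48 = 11.52.

11.52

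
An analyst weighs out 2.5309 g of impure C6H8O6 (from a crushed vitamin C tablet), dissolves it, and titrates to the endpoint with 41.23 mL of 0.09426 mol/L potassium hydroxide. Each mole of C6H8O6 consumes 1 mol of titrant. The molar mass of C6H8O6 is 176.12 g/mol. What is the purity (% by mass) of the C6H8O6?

27.0%

n(KOH) = 0.09426 x 0.04123 = 0.003886 mol.
n(C6H8O6) = 0.003886 / 1 = 0.003886 mol.
mass of C6H8O6 = 0.003886 x 176.12 = 0.6845 g.
% purity = 0.6845 / 2.5309 x 100 = 27.0%.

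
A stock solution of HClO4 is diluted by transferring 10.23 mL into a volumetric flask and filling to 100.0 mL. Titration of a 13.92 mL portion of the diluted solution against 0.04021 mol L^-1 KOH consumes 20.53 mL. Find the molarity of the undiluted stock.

n(KOH) = 0.04021 x 0.02053 = 0.0008255 mol.
n(HClO4) in the aliquot = 0.0008255 mol.
[diluted HClO4] = 0.0008255 / 0.01392 = 0.05930 M.
Dilution factor = 100.0/10.23 = 9.775, so [stock] = 0.05930 x 9.775 = 0.580 M.

0.580 M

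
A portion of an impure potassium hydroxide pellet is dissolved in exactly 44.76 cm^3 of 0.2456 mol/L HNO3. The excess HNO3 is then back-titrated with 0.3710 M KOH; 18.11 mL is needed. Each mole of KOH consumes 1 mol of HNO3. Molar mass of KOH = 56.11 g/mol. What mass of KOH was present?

0.240 g

Total n(HNO3) added = 0.2456 x 0.04476 = 0.01099 mol.
n(KOH) used = 0.3710 x 0.01811 = 0.006719 mol, which equals the excess n(HNO3).
So n(HNO3) consumed by the sample = 0.01099 - 0.006719 = 0.004274 mol.
n(KOH) = 0.004274 / 1 = 0.004274 mol.
mass = 0.004274 mol x 56.11 g/mol = 0.240 g.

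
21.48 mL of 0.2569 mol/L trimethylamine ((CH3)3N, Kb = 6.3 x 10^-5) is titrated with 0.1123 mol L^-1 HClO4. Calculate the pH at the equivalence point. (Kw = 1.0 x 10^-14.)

5.45

n((CH3)3N) = 0.2569 x 0.02148 = 0.005518 mol; V(HClO4) at equivalence = 0.005518/0.1123 = 0.04914 L.
At equivalence the base is fully converted to (CH3)3NH+; total volume = 0.07062 L, so [(CH3)3NH+] = 0.005518/0.07062 = 0.07814 M.
Ka((CH3)3NH+) = Kw/Kb = 1.0e-14 / 6.3 x 10^-5 = 1.59e-10.
[H^+] = sqrt(Ka x [(CH3)3NH+]) = sqrt(1.59e-10 x 0.07814) = 3.52e-6 M.
pH = -log(3.52e-6) = 5.45.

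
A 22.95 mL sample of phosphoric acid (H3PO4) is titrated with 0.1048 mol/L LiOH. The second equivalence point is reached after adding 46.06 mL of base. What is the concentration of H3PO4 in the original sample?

0.105 M

n(LiOH) = 0.1048 x 0.04606 = 0.004827 mol.
At the second equivalence point, 2 mol OH^- react per mol H3PO4, so n(H3PO4) = 0.004827 / 2 = 0.002414 mol.
[H3PO4] = 0.002414 / 0.02295 L = 0.105 M.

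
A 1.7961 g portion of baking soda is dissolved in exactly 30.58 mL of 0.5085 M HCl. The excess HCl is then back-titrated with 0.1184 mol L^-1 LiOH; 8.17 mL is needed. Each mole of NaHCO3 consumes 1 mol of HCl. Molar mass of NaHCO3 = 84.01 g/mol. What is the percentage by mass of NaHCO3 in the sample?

68.2%

Total n(HCl) added = 0.5085 x 0.03058 = 0.01555 mol.
n(LiOH) used = 0.1184 x 0.008170 = 0.0009673 mol, which equals the excess n(HCl).
So n(HCl) consumed by the sample = 0.01555 - 0.0009673 = 0.01458 mol.
n(NaHCO3) = 0.01458 / 1 = 0.01458 mol.
mass NaHCO3 = 0.01458 x 84.01 = 1.225 g, so %NaHCO3 = 1.225/1.7961 x 100 = 68.2%.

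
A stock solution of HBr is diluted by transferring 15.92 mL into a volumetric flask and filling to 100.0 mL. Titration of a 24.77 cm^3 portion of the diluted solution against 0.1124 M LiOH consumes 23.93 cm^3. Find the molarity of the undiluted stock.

n(LiOH) = 0.1124 x 0.02393 = 0.002690 mol.
n(HBr) in the aliquot = 0.002690 mol.
[diluted HBr] = 0.002690 / 0.02477 = 0.1086 M.
Dilution factor = 100.0/15.92 = 6.281, so [stock] = 0.1086 x 6.281 = 0.682 M.

0.682 M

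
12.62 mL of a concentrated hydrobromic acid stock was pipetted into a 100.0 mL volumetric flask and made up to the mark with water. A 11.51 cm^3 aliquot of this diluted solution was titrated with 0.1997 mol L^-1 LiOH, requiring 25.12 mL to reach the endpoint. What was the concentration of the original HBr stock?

n(LiOH) = 0.1997 x 0.02512 = 0.005016 mol.
n(HBr) in the aliquot = 0.005016 mol.
[diluted HBr] = 0.005016 / 0.01151 = 0.4358 M.
Dilution factor = 100.0/12.62 = 7.924, so [stock] = 0.4358 x 7.924 = 3.45 M.

3.45 M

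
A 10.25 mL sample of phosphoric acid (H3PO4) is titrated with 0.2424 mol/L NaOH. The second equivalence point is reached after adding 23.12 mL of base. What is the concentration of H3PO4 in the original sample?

0.273 M

n(NaOH) = 0.2424 x 0.02312 = 0.005604 mol.
At the second equivalence point, 2 mol OH^- react per mol H3PO4, so n(H3PO4) = 0.005604 / 2 = 0.002802 mol.
[H3PO4] = 0.002802 / 0.01025 L = 0.273 M.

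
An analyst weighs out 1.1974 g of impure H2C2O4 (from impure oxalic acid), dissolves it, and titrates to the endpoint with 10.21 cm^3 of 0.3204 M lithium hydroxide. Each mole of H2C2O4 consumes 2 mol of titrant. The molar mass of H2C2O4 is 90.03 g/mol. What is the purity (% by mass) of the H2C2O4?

12.3%

n(LiOH) = 0.3204 x 0.01021 = 0.003271 mol.
n(H2C2O4) = 0.003271 / 2 = 0.001636 mol.
mass of H2C2O4 = 0.001636 x 90.03 = 0.1473 g.
% purity = 0.1473 / 1.1974 x 100 = 12.3%.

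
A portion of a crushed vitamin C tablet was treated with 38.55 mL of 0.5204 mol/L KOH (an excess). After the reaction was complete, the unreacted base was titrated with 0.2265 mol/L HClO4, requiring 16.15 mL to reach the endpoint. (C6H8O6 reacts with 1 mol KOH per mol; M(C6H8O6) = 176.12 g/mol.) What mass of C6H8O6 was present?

Total n(KOH) added = 0.5204 x 0.03855 = 0.02006 mol.
n(HClO4) used = 0.2265 x 0.01615 = 0.003658 mol, which equals the excess n(KOH).
So n(KOH) consumed by the sample = 0.02006 - 0.003658 = 0.01640 mol.
n(C6H8O6) = 0.01640 / 1 = 0.01640 mol.
mass = 0.01640 mol x 176.12 g/mol = 2.89 g.

2.89 g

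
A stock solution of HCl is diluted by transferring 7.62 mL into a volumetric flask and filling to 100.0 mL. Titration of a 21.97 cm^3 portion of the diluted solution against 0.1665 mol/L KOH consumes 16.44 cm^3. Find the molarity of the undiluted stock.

1.64 M

n(KOH) = 0.1665 x 0.01644 = 0.002737 mol.
n(HCl) in the aliquot = 0.002737 mol.
[diluted HCl] = 0.002737 / 0.02197 = 0.1246 M.
Dilution factor = 100.0/7.620 = 13.12, so [stock] = 0.1246 x 13.12 = 1.64 M.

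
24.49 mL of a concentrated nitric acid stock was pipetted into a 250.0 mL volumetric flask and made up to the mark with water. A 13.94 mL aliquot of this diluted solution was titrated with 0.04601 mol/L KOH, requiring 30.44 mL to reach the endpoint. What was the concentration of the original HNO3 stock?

n(KOH) = 0.04601 x 0.03044 = 0.001401 mol.
n(HNO3) in the aliquot = 0.001401 mol.
[diluted HNO3] = 0.001401 / 0.01394 = 0.1005 M.
Dilution factor = 250.0/24.49 = 10.21, so [stock] = 0.1005 x 10.21 = 1.03 M.

1.03 M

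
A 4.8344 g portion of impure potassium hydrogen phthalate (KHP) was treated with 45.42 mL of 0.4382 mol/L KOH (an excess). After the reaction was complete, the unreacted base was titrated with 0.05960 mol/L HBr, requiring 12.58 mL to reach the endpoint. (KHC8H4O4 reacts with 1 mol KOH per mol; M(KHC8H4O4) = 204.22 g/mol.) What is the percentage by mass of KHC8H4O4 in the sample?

Total n(KOH) added = 0.4382 x 0.04542 = 0.01990 mol.
n(HBr) used = 0.05960 x 0.01258 = 0.0007498 mol, which equals the excess n(KOH).
So n(KOH) consumed by the sample = 0.01990 - 0.0007498 = 0.01915 mol.
n(KHC8H4O4) = 0.01915 / 1 = 0.01915 mol.
mass KHC8H4O4 = 0.01915 x 204.22 = 3.911 g, so %KHC8H4O4 = 3.911/4.8344 x 100 = 80.9%.

80.9%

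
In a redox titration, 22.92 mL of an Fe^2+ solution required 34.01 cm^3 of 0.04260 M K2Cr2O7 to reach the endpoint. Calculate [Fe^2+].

0.379 M

n(K2Cr2O7) = 0.04260 x 0.03401 = 0.001449 mol.
From the balanced equation, 1 mol K2Cr2O7 reacts with 6 mol Fe^2+, so n(Fe^2+) = 0.001449 x 6/1 = 0.008693 mol.
[Fe^2+] = 0.008693 / 0.02292 L = 0.379 M.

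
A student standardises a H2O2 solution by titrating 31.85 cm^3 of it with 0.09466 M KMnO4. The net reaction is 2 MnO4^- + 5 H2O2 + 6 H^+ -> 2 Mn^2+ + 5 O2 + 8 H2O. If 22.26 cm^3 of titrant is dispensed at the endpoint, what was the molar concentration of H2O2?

0.165 M

n(KMnO4) = 0.09466 x 0.02226 = 0.002107 mol.
From the balanced equation, 2 mol KMnO4 reacts with 5 mol H2O2, so n(H2O2) = 0.002107 x 5/2 = 0.005268 mol.
[H2O2] = 0.005268 / 0.03185 L = 0.165 M.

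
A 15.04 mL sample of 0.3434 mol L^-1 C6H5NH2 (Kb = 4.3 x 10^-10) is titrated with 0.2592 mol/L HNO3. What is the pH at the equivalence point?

n(C6H5NH2) = 0.3434 x 0.01504 = 0.005165 mol; V(HNO3) at equivalence = 0.005165/0.2592 = 0.01993 L.
At equivalence the base is fully converted to C6H5NH3+; total volume = 0.03497 L, so [C6H5NH3+] = 0.005165/0.03497 = 0.1477 M.
Ka(C6H5NH3+) = Kw/Kb = 1.0e-14 / 4.3 x 10^-10 = 2.33e-5.
[H^+] = sqrt(Ka x [C6H5NH3+]) = sqrt(2.33e-5 x 0.1477) = 0.00185 M.
pH = -log(0.00185) = 2.73.

2.73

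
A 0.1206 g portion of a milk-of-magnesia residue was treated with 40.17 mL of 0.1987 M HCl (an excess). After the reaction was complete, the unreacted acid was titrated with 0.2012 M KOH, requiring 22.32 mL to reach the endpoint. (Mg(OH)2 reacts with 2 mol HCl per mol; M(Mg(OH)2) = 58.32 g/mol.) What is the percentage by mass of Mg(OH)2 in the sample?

84.4%

Total n(HCl) added = 0.1987 x 0.04017 = 0.007982 mol.
n(KOH) used = 0.2012 x 0.02232 = 0.004491 mol, which equals the excess n(HCl).
So n(HCl) consumed by the sample = 0.007982 - 0.004491 = 0.003491 mol.
n(Mg(OH)2) = 0.003491 / 2 = 0.001745 mol.
mass Mg(OH)2 = 0.001745 x 58.32 = 0.1018 g, so %Mg(OH)2 = 0.1018/0.1206 x 100 = 84.4%.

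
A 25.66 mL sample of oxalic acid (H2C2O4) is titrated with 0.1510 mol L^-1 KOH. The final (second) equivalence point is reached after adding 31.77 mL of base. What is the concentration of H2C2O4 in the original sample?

0.0935 M

n(KOH) = 0.1510 x 0.03177 = 0.004797 mol.
At the final (second) equivalence point, 2 mol OH^- react per mol H2C2O4, so n(H2C2O4) = 0.004797 / 2 = 0.002399 mol.
[H2C2O4] = 0.002399 / 0.02566 L = 0.0935 M.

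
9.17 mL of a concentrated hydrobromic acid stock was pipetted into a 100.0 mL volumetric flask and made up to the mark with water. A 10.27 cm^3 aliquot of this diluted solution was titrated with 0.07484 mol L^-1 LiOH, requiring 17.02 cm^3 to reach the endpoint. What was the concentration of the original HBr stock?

n(LiOH) = 0.07484 x 0.01702 = 0.001274 mol.
n(HBr) in the aliquot = 0.001274 mol.
[diluted HBr] = 0.001274 / 0.01027 = 0.1240 M.
Dilution factor = 100.0/9.170 = 10.91, so [stock] = 0.1240 x 10.91 = 1.35 M.

1.35 M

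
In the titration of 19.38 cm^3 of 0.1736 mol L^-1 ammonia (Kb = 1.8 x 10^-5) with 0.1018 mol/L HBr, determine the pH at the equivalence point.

n(NH3) = 0.1736 x 0.01938 = 0.003364 mol; V(HBr) at equivalence = 0.003364/0.1018 = 0.03305 L.
At equivalence the base is fully converted to NH4+; total volume = 0.05243 L, so [NH4+] = 0.003364/0.05243 = 0.06417 M.
Ka(NH4+) = Kw/Kb = 1.0e-14 / 1.8 x 10^-5 = 5.56e-10.
[H^+] = sqrt(Ka x [NH4+]) = sqrt(5.56e-10 x 0.06417) = 5.97e-6 M.
pH = -log(5.97e-6) = 5.22.

5.22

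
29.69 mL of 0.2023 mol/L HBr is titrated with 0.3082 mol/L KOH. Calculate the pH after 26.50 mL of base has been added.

n(acid) = 0.2023 x 0.02969 = 0.006006 mol; n(KOH) added = 0.3082 x 0.02650 = 0.008167 mol.
Base is in excess by 0.008167 - 0.006006 = 0.002161 mol in a total volume of 0.05619 L.
[OH^-] = 0.002161/0.05619 = 0.03846 M, so pOH = 1.42 and pH = 14.00 - 1.42 = 12.58.

12.58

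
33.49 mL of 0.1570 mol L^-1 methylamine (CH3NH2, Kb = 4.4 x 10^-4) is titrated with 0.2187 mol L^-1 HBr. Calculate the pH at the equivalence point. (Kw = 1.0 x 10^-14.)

n(CH3NH2) = 0.1570 x 0.03349 = 0.005258 mol; V(HBr) at equivalence = 0.005258/0.2187 = 0.02404 L.
At equivalence the base is fully converted to CH3NH3+; total volume = 0.05753 L, so [CH3NH3+] = 0.005258/0.05753 = 0.09139 M.
Ka(CH3NH3+) = Kw/Kb = 1.0e-14 / 4.4 x 10^-4 = 2.27e-11.
[H^+] = sqrt(Ka x [CH3NH3+]) = sqrt(2.27e-11 x 0.09139) = 1.44e-6 M.
pH = -log(1.44e-6) = 5.84.

5.84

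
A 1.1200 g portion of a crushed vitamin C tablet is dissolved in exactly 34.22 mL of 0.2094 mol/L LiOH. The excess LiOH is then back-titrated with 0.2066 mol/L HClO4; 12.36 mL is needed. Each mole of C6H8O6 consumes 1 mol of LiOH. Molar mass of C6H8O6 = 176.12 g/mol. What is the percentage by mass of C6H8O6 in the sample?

72.5%

Total n(LiOH) added = 0.2094 x 0.03422 = 0.007166 mol.
n(HClO4) used = 0.2066 x 0.01236 = 0.002554 mol, which equals the excess n(LiOH).
So n(LiOH) consumed by the sample = 0.007166 - 0.002554 = 0.004612 mol.
n(C6H8O6) = 0.004612 / 1 = 0.004612 mol.
mass C6H8O6 = 0.004612 x 176.12 = 0.8123 g, so %C6H8O6 = 0.8123/1.1200 x 100 = 72.5%.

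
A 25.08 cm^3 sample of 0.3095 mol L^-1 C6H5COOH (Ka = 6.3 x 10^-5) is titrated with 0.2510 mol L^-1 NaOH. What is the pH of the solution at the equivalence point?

n(C6H5COOH) = 0.3095 x 0.02508 = 0.007762 mol; V(NaOH) at equivalence = 0.007762/0.2510 = 0.03093 L.
At equivalence all the acid is converted to C6H5COO-; total volume = 0.02508 + 0.03093 = 0.05601 L, so [C6H5COO-] = 0.007762/0.05601 = 0.1386 M.
Kb = Kw/Ka = 1.0e-14 / 6.3 x 10^-5 = 1.59e-10.
[OH^-] = sqrt(Kb x [C6H5COO-]) = sqrt(1.59e-10 x 0.1386) = 4.69e-6 M.
pOH = 5.33, so pH = 14.00 - 5.33 = 8.67.

8.67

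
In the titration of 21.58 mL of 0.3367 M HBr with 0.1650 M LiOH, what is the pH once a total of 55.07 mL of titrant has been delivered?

n(acid) = 0.3367 x 0.02158 = 0.007266 mol; n(LiOH) added = 0.1650 x 0.05507 = 0.009087 mol.
Base is in excess by 0.009087 - 0.007266 = 0.001821 mol in a total volume of 0.07665 L.
[OH^-] = 0.001821/0.07665 = 0.02375 M, so pOH = 1.62 and pH = 14.00 - 1.62 = 12.38.

12.38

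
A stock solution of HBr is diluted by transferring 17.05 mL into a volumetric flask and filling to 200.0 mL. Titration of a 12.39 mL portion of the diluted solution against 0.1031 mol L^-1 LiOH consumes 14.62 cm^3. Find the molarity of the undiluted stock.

1.43 M

n(LiOH) = 0.1031 x 0.01462 = 0.001507 mol.
n(HBr) in the aliquot = 0.001507 mol.
[diluted HBr] = 0.001507 / 0.01239 = 0.1217 M.
Dilution factor = 200.0/17.05 = 11.73, so [stock] = 0.1217 x 11.73 = 1.43 M.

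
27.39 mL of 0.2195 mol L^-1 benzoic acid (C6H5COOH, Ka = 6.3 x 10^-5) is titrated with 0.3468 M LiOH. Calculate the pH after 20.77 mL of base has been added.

12.39

n(acid) = 0.2195 x 0.02739 = 0.006012 mol; n(LiOH) added = 0.3468 x 0.02077 = 0.007203 mol.
Base is in excess by 0.007203 - 0.006012 = 0.001191 mol in a total volume of 0.04816 L.
[OH^-] = 0.001191/0.04816 = 0.02473 M, so pOH = 1.61 and pH = 14.00 - 1.61 = 12.39.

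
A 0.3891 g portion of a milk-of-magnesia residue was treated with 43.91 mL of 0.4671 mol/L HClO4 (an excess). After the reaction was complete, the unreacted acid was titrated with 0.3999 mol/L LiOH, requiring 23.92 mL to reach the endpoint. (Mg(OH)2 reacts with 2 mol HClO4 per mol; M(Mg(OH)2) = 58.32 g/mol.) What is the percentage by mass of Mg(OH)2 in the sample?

82.0%

Total n(HClO4) added = 0.4671 x 0.04391 = 0.02051 mol.
n(LiOH) used = 0.3999 x 0.02392 = 0.009566 mol, which equals the excess n(HClO4).
So n(HClO4) consumed by the sample = 0.02051 - 0.009566 = 0.01094 mol.
n(Mg(OH)2) = 0.01094 / 2 = 0.005472 mol.
mass Mg(OH)2 = 0.005472 x 58.32 = 0.3191 g, so %Mg(OH)2 = 0.3191/0.3891 x 100 = 82.0%.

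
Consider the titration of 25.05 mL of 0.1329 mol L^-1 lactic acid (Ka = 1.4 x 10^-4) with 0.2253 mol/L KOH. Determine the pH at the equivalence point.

n(HC3H5O3) = 0.1329 x 0.02505 = 0.003329 mol; V(KOH) at equivalence = 0.003329/0.2253 = 0.01478 L.
At equivalence all the acid is converted to C3H5O3-; total volume = 0.02505 + 0.01478 = 0.03983 L, so [C3H5O3-] = 0.003329/0.03983 = 0.08359 M.
Kb = Kw/Ka = 1.0e-14 / 1.4 x 10^-4 = 7.14e-11.
[OH^-] = sqrt(Kb x [C3H5O3-]) = sqrt(7.14e-11 x 0.08359) = 2.44e-6 M.
pOH = 5.61, so pH = 14.00 - 5.61 = 8.39.

8.39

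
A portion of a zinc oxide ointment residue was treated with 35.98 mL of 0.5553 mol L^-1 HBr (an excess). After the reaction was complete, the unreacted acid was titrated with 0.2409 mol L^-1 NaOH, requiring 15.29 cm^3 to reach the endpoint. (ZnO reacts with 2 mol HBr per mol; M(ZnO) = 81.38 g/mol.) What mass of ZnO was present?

Total n(HBr) added = 0.5553 x 0.03598 = 0.01998 mol.
n(NaOH) used = 0.2409 x 0.01529 = 0.003683 mol, which equals the excess n(HBr).
So n(HBr) consumed by the sample = 0.01998 - 0.003683 = 0.01630 mol.
n(ZnO) = 0.01630 / 2 = 0.008148 mol.
mass = 0.008148 mol x 81.38 g/mol = 0.663 g.

0.663 g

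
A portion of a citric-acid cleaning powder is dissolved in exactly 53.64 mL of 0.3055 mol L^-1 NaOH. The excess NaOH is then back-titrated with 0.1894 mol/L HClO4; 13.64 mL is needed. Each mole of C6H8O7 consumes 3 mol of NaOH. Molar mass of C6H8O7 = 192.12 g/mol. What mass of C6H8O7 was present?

0.884 g

Total n(NaOH) added = 0.3055 x 0.05364 = 0.01639 mol.
n(HClO4) used = 0.1894 x 0.01364 = 0.002583 mol, which equals the excess n(NaOH).
So n(NaOH) consumed by the sample = 0.01639 - 0.002583 = 0.01380 mol.
n(C6H8O7) = 0.01380 / 3 = 0.004601 mol.
mass = 0.004601 mol x 192.12 g/mol = 0.884 g.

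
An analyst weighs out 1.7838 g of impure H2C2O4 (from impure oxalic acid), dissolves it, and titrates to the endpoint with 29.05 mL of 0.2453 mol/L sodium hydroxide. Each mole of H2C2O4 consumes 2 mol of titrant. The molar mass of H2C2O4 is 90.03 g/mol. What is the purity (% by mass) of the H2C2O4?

18.0%

n(NaOH) = 0.2453 x 0.02905 = 0.007126 mol.
n(H2C2O4) = 0.007126 / 2 = 0.003563 mol.
mass of H2C2O4 = 0.003563 x 90.03 = 0.3208 g.
% purity = 0.3208 / 1.7838 x 100 = 18.0%.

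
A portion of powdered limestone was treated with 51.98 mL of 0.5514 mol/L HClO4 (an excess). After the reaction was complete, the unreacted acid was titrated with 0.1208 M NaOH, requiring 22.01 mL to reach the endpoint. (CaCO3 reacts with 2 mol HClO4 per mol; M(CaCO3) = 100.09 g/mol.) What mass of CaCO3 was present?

1.30 g

Total n(HClO4) added = 0.5514 x 0.05198 = 0.02866 mol.
n(NaOH) used = 0.1208 x 0.02201 = 0.002659 mol, which equals the excess n(HClO4).
So n(HClO4) consumed by the sample = 0.02866 - 0.002659 = 0.02600 mol.
n(CaCO3) = 0.02600 / 2 = 0.01300 mol.
mass = 0.01300 mol x 100.09 g/mol = 1.30 g.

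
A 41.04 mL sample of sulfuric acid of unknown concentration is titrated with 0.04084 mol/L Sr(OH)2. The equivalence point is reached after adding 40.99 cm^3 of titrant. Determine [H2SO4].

0.0408 M

n(Sr(OH)2) delivered = 0.04084 x 0.04099 = 0.001674 mol.
For a 1:1 reaction, n(H2SO4) = 0.001674 mol.
[H2SO4] = 0.001674 mol / 0.04104 L = 0.0408 M.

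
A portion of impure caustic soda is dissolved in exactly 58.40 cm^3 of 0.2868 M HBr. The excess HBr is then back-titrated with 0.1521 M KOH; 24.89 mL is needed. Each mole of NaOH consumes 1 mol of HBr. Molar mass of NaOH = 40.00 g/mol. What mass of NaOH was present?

Total n(HBr) added = 0.2868 x 0.05840 = 0.01675 mol.
n(KOH) used = 0.1521 x 0.02489 = 0.003786 mol, which equals the excess n(HBr).
So n(HBr) consumed by the sample = 0.01675 - 0.003786 = 0.01296 mol.
n(NaOH) = 0.01296 / 1 = 0.01296 mol.
mass = 0.01296 mol x 40.00 g/mol = 0.519 g.

0.519 g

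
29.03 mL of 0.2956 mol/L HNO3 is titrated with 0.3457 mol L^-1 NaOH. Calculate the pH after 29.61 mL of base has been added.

n(acid) = 0.2956 x 0.02903 = 0.008581 mol; n(NaOH) added = 0.3457 x 0.02961 = 0.01024 mol.
Base is in excess by 0.01024 - 0.008581 = 0.001655 mol in a total volume of 0.05864 L.
[OH^-] = 0.001655/0.05864 = 0.02822 M, so pOH = 1.55 and pH = 14.00 - 1.55 = 12.45.

12.45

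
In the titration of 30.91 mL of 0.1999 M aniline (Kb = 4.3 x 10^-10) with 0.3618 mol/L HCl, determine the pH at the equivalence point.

n(C6H5NH2) = 0.1999 x 0.03091 = 0.006179 mol; V(HCl) at equivalence = 0.006179/0.3618 = 0.01708 L.
At equivalence the base is fully converted to C6H5NH3+; total volume = 0.04799 L, so [C6H5NH3+] = 0.006179/0.04799 = 0.1288 M.
Ka(C6H5NH3+) = Kw/Kb = 1.0e-14 / 4.3 x 10^-10 = 2.33e-5.
[H^+] = sqrt(Ka x [C6H5NH3+]) = sqrt(2.33e-5 x 0.1288) = 0.00173 M.
pH = -log(0.00173) = 2.76.

2.76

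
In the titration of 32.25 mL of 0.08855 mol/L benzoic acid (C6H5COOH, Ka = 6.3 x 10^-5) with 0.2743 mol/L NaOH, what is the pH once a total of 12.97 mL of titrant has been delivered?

12.19

n(acid) = 0.08855 x 0.03225 = 0.002856 mol; n(NaOH) added = 0.2743 x 0.01297 = 0.003558 mol.
Base is in excess by 0.003558 - 0.002856 = 0.0007019 mol in a total volume of 0.04522 L.
[OH^-] = 0.0007019/0.04522 = 0.01552 M, so pOH = 1.81 and pH = 14.00 - 1.81 = 12.19.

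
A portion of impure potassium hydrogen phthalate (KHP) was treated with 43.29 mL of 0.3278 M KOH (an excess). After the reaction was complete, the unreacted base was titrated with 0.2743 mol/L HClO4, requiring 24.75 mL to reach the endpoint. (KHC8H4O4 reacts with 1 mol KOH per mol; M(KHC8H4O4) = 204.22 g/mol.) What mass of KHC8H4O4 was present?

Total n(KOH) added = 0.3278 x 0.04329 = 0.01419 mol.
n(HClO4) used = 0.2743 x 0.02475 = 0.006789 mol, which equals the excess n(KOH).
So n(KOH) consumed by the sample = 0.01419 - 0.006789 = 0.007402 mol.
n(KHC8H4O4) = 0.007402 / 1 = 0.007402 mol.
mass = 0.007402 mol x 204.22 g/mol = 1.51 g.

1.51 g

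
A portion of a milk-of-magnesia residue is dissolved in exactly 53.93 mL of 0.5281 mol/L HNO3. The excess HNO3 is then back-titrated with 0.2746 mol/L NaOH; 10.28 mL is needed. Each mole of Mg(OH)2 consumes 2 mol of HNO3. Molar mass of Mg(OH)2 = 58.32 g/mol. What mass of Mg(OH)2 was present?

0.748 g

Total n(HNO3) added = 0.5281 x 0.05393 = 0.02848 mol.
n(NaOH) used = 0.2746 x 0.01028 = 0.002823 mol, which equals the excess n(HNO3).
So n(HNO3) consumed by the sample = 0.02848 - 0.002823 = 0.02566 mol.
n(Mg(OH)2) = 0.02566 / 2 = 0.01283 mol.
mass = 0.01283 mol x 58.32 g/mol = 0.748 g.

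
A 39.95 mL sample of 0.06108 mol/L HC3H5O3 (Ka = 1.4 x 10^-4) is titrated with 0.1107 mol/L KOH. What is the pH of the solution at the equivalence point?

n(HC3H5O3) = 0.06108 x 0.03995 = 0.002440 mol; V(KOH) at equivalence = 0.002440/0.1107 = 0.02204 L.
At equivalence all the acid is converted to C3H5O3-; total volume = 0.03995 + 0.02204 = 0.06199 L, so [C3H5O3-] = 0.002440/0.06199 = 0.03936 M.
Kb = Kw/Ka = 1.0e-14 / 1.4 x 10^-4 = 7.14e-11.
[OH^-] = sqrt(Kb x [C3H5O3-]) = sqrt(7.14e-11 x 0.03936) = 1.68e-6 M.
pOH = 5.78, so pH = 14.00 - 5.78 = 8.22.

8.22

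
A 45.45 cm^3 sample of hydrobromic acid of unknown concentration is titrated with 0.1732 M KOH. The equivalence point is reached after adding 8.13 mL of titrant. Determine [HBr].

0.0310 M

n(KOH) delivered = 0.1732 x 0.008130 = 0.001408 mol.
For a 1:1 reaction, n(HBr) = 0.001408 mol.
[HBr] = 0.001408 mol / 0.04545 L = 0.0310 M.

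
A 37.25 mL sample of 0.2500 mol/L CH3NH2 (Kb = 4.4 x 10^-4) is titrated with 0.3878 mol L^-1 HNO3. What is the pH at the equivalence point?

5.73

n(CH3NH2) = 0.2500 x 0.03725 = 0.009312 mol; V(HNO3) at equivalence = 0.009312/0.3878 = 0.02401 L.
At equivalence the base is fully converted to CH3NH3+; total volume = 0.06126 L, so [CH3NH3+] = 0.009312/0.06126 = 0.1520 M.
Ka(CH3NH3+) = Kw/Kb = 1.0e-14 / 4.4 x 10^-4 = 2.27e-11.
[H^+] = sqrt(Ka x [CH3NH3+]) = sqrt(2.27e-11 x 0.1520) = 1.86e-6 M.
pH = -log(1.86e-6) = 5.73.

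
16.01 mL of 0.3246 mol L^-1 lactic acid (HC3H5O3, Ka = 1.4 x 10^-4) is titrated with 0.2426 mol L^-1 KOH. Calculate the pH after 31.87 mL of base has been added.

12.72

n(acid) = 0.3246 x 0.01601 = 0.005197 mol; n(KOH) added = 0.2426 x 0.03187 = 0.007732 mol.
Base is in excess by 0.007732 - 0.005197 = 0.002535 mol in a total volume of 0.04788 L.
[OH^-] = 0.002535/0.04788 = 0.05294 M, so pOH = 1.28 and pH = 14.00 - 1.28 = 12.72.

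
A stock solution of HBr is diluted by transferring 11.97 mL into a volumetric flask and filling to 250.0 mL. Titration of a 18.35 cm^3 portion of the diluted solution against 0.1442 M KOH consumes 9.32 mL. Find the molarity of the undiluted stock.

1.53 M

n(KOH) = 0.1442 x 0.009320 = 0.001344 mol.
n(HBr) in the aliquot = 0.001344 mol.
[diluted HBr] = 0.001344 / 0.01835 = 0.07324 M.
Dilution factor = 250.0/11.97 = 20.89, so [stock] = 0.07324 x 20.89 = 1.53 M.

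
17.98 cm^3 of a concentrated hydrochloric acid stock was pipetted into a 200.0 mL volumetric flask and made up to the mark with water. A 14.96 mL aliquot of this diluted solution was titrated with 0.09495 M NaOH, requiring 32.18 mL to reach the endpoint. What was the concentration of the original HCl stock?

n(NaOH) = 0.09495 x 0.03218 = 0.003055 mol.
n(HCl) in the aliquot = 0.003055 mol.
[diluted HCl] = 0.003055 / 0.01496 = 0.2042 M.
Dilution factor = 200.0/17.98 = 11.12, so [stock] = 0.2042 x 11.12 = 2.27 M.

2.27 M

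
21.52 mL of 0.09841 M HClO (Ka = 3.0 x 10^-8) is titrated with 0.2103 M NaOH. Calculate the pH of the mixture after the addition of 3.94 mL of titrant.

Initial n(HClO) = 0.09841 x 0.02152 = 0.002118 mol.
n(NaOH) added = 0.2103 x 0.003940 = 0.0008286 mol, converting that many moles of HClO to ClO-.
Remaining n(HClO) = 0.001289 mol; n(ClO-) = 0.0008286 mol.
By Henderson-Hasselbalch, pH = pKa + log([A^-]/[HA]) = 7.52 + log(0.0008286/0.001289) = 7.52 + (-0.19) = 7.33.

7.33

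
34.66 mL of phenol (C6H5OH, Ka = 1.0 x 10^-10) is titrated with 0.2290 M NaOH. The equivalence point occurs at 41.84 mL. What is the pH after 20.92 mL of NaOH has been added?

10.00

20.92 mL is exactly half the equivalence volume (41.84/2), i.e. the half-equivalence point.
There, n(HA) = n(A^-), so pH = pKa = -log(1.0 x 10^-10) = 10.00.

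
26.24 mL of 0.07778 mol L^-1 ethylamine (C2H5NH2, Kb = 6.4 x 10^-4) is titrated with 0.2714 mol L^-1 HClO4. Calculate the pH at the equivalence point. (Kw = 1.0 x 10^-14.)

n(C2H5NH2) = 0.07778 x 0.02624 = 0.002041 mol; V(HClO4) at equivalence = 0.002041/0.2714 = 0.007520 L.
At equivalence the base is fully converted to C2H5NH3+; total volume = 0.03376 L, so [C2H5NH3+] = 0.002041/0.03376 = 0.06045 M.
Ka(C2H5NH3+) = Kw/Kb = 1.0e-14 / 6.4 x 10^-4 = 1.56e-11.
[H^+] = sqrt(Ka x [C2H5NH3+]) = sqrt(1.56e-11 x 0.06045) = 9.72e-7 M.
pH = -log(9.72e-7) = 6.01.

6.01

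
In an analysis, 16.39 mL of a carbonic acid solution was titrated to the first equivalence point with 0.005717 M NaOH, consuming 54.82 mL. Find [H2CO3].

n(NaOH) = 0.005717 x 0.05482 = 0.0003134 mol.
At the first equivalence point, 1 mol OH^- react per mol H2CO3, so n(H2CO3) = 0.0003134 / 1 = 0.0003134 mol.
[H2CO3] = 0.0003134 / 0.01639 L = 0.0191 M.

0.0191 M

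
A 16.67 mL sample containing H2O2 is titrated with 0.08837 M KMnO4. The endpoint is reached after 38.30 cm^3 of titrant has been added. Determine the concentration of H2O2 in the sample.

0.508 M

n(KMnO4) = 0.08837 x 0.03830 = 0.003385 mol.
From the balanced equation, 2 mol KMnO4 reacts with 5 mol H2O2, so n(H2O2) = 0.003385 x 5/2 = 0.008461 mol.
[H2O2] = 0.008461 / 0.01667 L = 0.508 M.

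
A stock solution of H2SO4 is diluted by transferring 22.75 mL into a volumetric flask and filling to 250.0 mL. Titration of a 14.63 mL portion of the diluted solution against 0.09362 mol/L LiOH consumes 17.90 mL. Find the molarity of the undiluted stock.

n(LiOH) = 0.09362 x 0.01790 = 0.001676 mol.
n(H2SO4) in the aliquot = 0.001676 x 1/2 = 0.0008379 mol.
[diluted H2SO4] = 0.0008379 / 0.01463 = 0.05727 M.
Dilution factor = 250.0/22.75 = 10.99, so [stock] = 0.05727 x 10.99 = 0.629 M.

0.629 M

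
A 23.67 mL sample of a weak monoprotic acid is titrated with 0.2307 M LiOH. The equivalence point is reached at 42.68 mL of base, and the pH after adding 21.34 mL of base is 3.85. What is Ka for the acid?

1.4 x 10^-4

21.34 mL is half of the equivalence volume, so this is the half-equivalence point where [HA] = [A^-].
At half-equivalence pH = pKa, so pKa = 3.85.
Ka = 10^(-3.85) = 1.4 x 10^-4.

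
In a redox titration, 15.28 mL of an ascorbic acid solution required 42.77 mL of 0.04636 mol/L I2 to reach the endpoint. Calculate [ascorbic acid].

n(I2) = 0.04636 x 0.04277 = 0.001983 mol.
From the balanced equation, 1 mol I2 reacts with 1 mol ascorbic acid, so n(ascorbic acid) = 0.001983 x 1/1 = 0.001983 mol.
[ascorbic acid] = 0.001983 / 0.01528 L = 0.130 M.

0.130 M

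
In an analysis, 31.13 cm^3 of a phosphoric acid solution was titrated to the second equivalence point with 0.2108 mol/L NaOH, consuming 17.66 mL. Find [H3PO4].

0.0598 M

n(NaOH) = 0.2108 x 0.01766 = 0.003723 mol.
At the second equivalence point, 2 mol OH^- react per mol H3PO4, so n(H3PO4) = 0.003723 / 2 = 0.001861 mol.
[H3PO4] = 0.001861 / 0.03113 L = 0.0598 M.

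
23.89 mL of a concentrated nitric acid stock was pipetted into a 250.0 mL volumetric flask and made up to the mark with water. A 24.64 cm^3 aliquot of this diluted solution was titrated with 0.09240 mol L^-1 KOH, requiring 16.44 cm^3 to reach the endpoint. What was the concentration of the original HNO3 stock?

n(KOH) = 0.09240 x 0.01644 = 0.001519 mol.
n(HNO3) in the aliquot = 0.001519 mol.
[diluted HNO3] = 0.001519 / 0.02464 = 0.06165 M.
Dilution factor = 250.0/23.89 = 10.46, so [stock] = 0.06165 x 10.46 = 0.645 M.

0.645 M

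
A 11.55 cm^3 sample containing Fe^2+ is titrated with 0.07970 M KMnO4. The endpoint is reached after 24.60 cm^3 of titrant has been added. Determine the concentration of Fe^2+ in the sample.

0.849 M

n(KMnO4) = 0.07970 x 0.02460 = 0.001961 mol.
From the balanced equation, 1 mol KMnO4 reacts with 5 mol Fe^2+, so n(Fe^2+) = 0.001961 x 5/1 = 0.009803 mol.
[Fe^2+] = 0.009803 / 0.01155 L = 0.849 M.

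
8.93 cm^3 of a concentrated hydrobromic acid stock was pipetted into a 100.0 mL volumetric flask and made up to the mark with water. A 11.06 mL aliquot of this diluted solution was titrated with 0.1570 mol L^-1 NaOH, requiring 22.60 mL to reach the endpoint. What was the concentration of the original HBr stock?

n(NaOH) = 0.1570 x 0.02260 = 0.003548 mol.
n(HBr) in the aliquot = 0.003548 mol.
[diluted HBr] = 0.003548 / 0.01106 = 0.3208 M.
Dilution factor = 100.0/8.930 = 11.20, so [stock] = 0.3208 x 11.20 = 3.59 M.

3.59 M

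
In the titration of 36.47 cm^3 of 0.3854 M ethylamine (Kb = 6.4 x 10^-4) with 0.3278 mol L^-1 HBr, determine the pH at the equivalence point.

5.78

n(C2H5NH2) = 0.3854 x 0.03647 = 0.01406 mol; V(HBr) at equivalence = 0.01406/0.3278 = 0.04288 L.
At equivalence the base is fully converted to C2H5NH3+; total volume = 0.07935 L, so [C2H5NH3+] = 0.01406/0.07935 = 0.1771 M.
Ka(C2H5NH3+) = Kw/Kb = 1.0e-14 / 6.4 x 10^-4 = 1.56e-11.
[H^+] = sqrt(Ka x [C2H5NH3+]) = sqrt(1.56e-11 x 0.1771) = 1.66e-6 M.
pH = -log(1.66e-6) = 5.78.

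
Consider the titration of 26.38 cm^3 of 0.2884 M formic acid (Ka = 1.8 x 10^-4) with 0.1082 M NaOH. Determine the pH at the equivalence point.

8.32

n(HCOOH) = 0.2884 x 0.02638 = 0.007608 mol; V(NaOH) at equivalence = 0.007608/0.1082 = 0.07031 L.
At equivalence all the acid is converted to HCOO-; total volume = 0.02638 + 0.07031 = 0.09669 L, so [HCOO-] = 0.007608/0.09669 = 0.07868 M.
Kb = Kw/Ka = 1.0e-14 / 1.8 x 10^-4 = 5.56e-11.
[OH^-] = sqrt(Kb x [HCOO-]) = sqrt(5.56e-11 x 0.07868) = 2.09e-6 M.
pOH = 5.68, so pH = 14.00 - 5.68 = 8.32.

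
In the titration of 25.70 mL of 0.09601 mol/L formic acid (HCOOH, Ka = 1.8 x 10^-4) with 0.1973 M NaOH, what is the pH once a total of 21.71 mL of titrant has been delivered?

12.58

n(acid) = 0.09601 x 0.02570 = 0.002467 mol; n(NaOH) added = 0.1973 x 0.02171 = 0.004283 mol.
Base is in excess by 0.004283 - 0.002467 = 0.001816 mol in a total volume of 0.04741 L.
[OH^-] = 0.001816/0.04741 = 0.03830 M, so pOH = 1.42 and pH = 14.00 - 1.42 = 12.58.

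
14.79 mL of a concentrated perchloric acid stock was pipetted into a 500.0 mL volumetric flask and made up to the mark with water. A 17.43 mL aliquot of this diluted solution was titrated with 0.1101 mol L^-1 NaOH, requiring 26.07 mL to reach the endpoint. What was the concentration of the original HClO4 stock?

n(NaOH) = 0.1101 x 0.02607 = 0.002870 mol.
n(HClO4) in the aliquot = 0.002870 mol.
[diluted HClO4] = 0.002870 / 0.01743 = 0.1647 M.
Dilution factor = 500.0/14.79 = 33.81, so [stock] = 0.1647 x 33.81 = 5.57 M.

5.57 M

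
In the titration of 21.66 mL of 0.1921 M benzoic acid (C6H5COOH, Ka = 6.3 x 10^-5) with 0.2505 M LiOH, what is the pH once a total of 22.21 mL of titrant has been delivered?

n(acid) = 0.1921 x 0.02166 = 0.004161 mol; n(LiOH) added = 0.2505 x 0.02221 = 0.005564 mol.
Base is in excess by 0.005564 - 0.004161 = 0.001403 mol in a total volume of 0.04387 L.
[OH^-] = 0.001403/0.04387 = 0.03197 M, so pOH = 1.50 and pH = 14.00 - 1.50 = 12.50.

12.50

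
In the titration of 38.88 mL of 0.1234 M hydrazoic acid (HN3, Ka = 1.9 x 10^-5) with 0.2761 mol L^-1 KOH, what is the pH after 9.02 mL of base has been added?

Initial n(HN3) = 0.1234 x 0.03888 = 0.004798 mol.
n(KOH) added = 0.2761 x 0.009020 = 0.002490 mol, converting that many moles of HN3 to N3-.
Remaining n(HN3) = 0.002307 mol; n(N3-) = 0.002490 mol.
By Henderson-Hasselbalch, pH = pKa + log([A^-]/[HA]) = 4.72 + log(0.002490/0.002307) = 4.72 + (+0.03) = 4.75.

4.75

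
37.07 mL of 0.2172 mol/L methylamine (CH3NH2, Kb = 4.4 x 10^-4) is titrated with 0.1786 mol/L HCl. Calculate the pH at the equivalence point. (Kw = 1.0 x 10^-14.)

5.83

n(CH3NH2) = 0.2172 x 0.03707 = 0.008052 mol; V(HCl) at equivalence = 0.008052/0.1786 = 0.04508 L.
At equivalence the base is fully converted to CH3NH3+; total volume = 0.08215 L, so [CH3NH3+] = 0.008052/0.08215 = 0.09801 M.
Ka(CH3NH3+) = Kw/Kb = 1.0e-14 / 4.4 x 10^-4 = 2.27e-11.
[H^+] = sqrt(Ka x [CH3NH3+]) = sqrt(2.27e-11 x 0.09801) = 1.49e-6 M.
pH = -log(1.49e-6) = 5.83.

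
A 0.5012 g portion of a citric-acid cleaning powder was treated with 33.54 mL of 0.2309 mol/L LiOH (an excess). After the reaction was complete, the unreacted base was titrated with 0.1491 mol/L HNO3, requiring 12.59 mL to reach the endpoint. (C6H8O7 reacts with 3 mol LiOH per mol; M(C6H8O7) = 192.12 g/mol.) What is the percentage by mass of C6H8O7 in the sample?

Total n(LiOH) added = 0.2309 x 0.03354 = 0.007744 mol.
n(HNO3) used = 0.1491 x 0.01259 = 0.001877 mol, which equals the excess n(LiOH).
So n(LiOH) consumed by the sample = 0.007744 - 0.001877 = 0.005867 mol.
n(C6H8O7) = 0.005867 / 3 = 0.001956 mol.
mass C6H8O7 = 0.001956 x 192.12 = 0.3757 g, so %C6H8O7 = 0.3757/0.5012 x 100 = 75.0%.

75.0%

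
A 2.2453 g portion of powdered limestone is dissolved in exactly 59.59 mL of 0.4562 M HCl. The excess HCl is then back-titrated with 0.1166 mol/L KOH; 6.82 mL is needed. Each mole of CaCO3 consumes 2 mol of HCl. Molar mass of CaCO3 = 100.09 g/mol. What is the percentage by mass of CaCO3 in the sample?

Total n(HCl) added = 0.4562 x 0.05959 = 0.02718 mol.
n(KOH) used = 0.1166 x 0.006820 = 0.0007952 mol, which equals the excess n(HCl).
So n(HCl) consumed by the sample = 0.02718 - 0.0007952 = 0.02639 mol.
n(CaCO3) = 0.02639 / 2 = 0.01319 mol.
mass CaCO3 = 0.01319 x 100.09 = 1.321 g, so %CaCO3 = 1.321/2.2453 x 100 = 58.8%.

58.8%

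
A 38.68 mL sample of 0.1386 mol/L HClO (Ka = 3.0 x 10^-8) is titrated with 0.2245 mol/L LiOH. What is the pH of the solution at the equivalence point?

10.23

n(HClO) = 0.1386 x 0.03868 = 0.005361 mol; V(LiOH) at equivalence = 0.005361/0.2245 = 0.02388 L.
At equivalence all the acid is converted to ClO-; total volume = 0.03868 + 0.02388 = 0.06256 L, so [ClO-] = 0.005361/0.06256 = 0.08569 M.
Kb = Kw/Ka = 1.0e-14 / 3.0 x 10^-8 = 3.33e-7.
[OH^-] = sqrt(Kb x [ClO-]) = sqrt(3.33e-7 x 0.08569) = 0.000169 M.
pOH = 3.77, so pH = 14.00 - 3.77 = 10.23.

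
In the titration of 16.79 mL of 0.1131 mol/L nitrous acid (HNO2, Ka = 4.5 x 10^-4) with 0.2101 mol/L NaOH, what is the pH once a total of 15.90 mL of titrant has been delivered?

12.64

n(acid) = 0.1131 x 0.01679 = 0.001899 mol; n(NaOH) added = 0.2101 x 0.01590 = 0.003341 mol.
Base is in excess by 0.003341 - 0.001899 = 0.001442 mol in a total volume of 0.03269 L.
[OH^-] = 0.001442/0.03269 = 0.04410 M, so pOH = 1.36 and pH = 14.00 - 1.36 = 12.64.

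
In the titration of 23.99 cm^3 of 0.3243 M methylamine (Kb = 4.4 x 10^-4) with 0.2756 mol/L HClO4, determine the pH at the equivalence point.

5.74

n(CH3NH2) = 0.3243 x 0.02399 = 0.007780 mol; V(HClO4) at equivalence = 0.007780/0.2756 = 0.02823 L.
At equivalence the base is fully converted to CH3NH3+; total volume = 0.05222 L, so [CH3NH3+] = 0.007780/0.05222 = 0.1490 M.
Ka(CH3NH3+) = Kw/Kb = 1.0e-14 / 4.4 x 10^-4 = 2.27e-11.
[H^+] = sqrt(Ka x [CH3NH3+]) = sqrt(2.27e-11 x 0.1490) = 1.84e-6 M.
pH = -log(1.84e-6) = 5.74.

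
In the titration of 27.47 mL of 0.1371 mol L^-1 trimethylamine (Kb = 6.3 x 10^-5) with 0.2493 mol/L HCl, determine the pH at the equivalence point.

5.43

n((CH3)3N) = 0.1371 x 0.02747 = 0.003766 mol; V(HCl) at equivalence = 0.003766/0.2493 = 0.01511 L.
At equivalence the base is fully converted to (CH3)3NH+; total volume = 0.04258 L, so [(CH3)3NH+] = 0.003766/0.04258 = 0.08846 M.
Ka((CH3)3NH+) = Kw/Kb = 1.0e-14 / 6.3 x 10^-5 = 1.59e-10.
[H^+] = sqrt(Ka x [(CH3)3NH+]) = sqrt(1.59e-10 x 0.08846) = 3.75e-6 M.
pH = -log(3.75e-6) = 5.43.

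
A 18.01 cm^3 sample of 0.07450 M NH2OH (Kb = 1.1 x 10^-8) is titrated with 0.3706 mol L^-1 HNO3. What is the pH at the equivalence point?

n(NH2OH) = 0.07450 x 0.01801 = 0.001342 mol; V(HNO3) at equivalence = 0.001342/0.3706 = 0.003620 L.
At equivalence the base is fully converted to NH3OH+; total volume = 0.02163 L, so [NH3OH+] = 0.001342/0.02163 = 0.06203 M.
Ka(NH3OH+) = Kw/Kb = 1.0e-14 / 1.1 x 10^-8 = 9.09e-7.
[H^+] = sqrt(Ka x [NH3OH+]) = sqrt(9.09e-7 x 0.06203) = 0.000237 M.
pH = -log(0.000237) = 3.62.

3.62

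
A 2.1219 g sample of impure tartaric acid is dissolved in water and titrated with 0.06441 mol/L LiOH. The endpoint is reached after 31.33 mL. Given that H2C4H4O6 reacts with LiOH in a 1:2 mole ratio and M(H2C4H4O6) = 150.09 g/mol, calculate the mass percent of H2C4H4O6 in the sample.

n(LiOH) = 0.06441 x 0.03133 = 0.002018 mol.
n(H2C4H4O6) = 0.002018 / 2 = 0.001009 mol.
mass of H2C4H4O6 = 0.001009 x 150.09 = 0.1514 g.
% purity = 0.1514 / 2.1219 x 100 = 7.14%.

7.14%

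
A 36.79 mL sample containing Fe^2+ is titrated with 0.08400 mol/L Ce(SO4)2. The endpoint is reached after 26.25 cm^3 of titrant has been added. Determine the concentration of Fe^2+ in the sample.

n(Ce(SO4)2) = 0.08400 x 0.02625 = 0.002205 mol.
From the balanced equation, 1 mol Ce(SO4)2 reacts with 1 mol Fe^2+, so n(Fe^2+) = 0.002205 x 1/1 = 0.002205 mol.
[Fe^2+] = 0.002205 / 0.03679 L = 0.0599 M.

0.0599 M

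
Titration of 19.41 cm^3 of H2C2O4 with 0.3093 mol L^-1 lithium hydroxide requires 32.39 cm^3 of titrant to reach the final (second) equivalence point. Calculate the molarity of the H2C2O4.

n(LiOH) = 0.3093 x 0.03239 = 0.01002 mol.
At the final (second) equivalence point, 2 mol OH^- react per mol H2C2O4, so n(H2C2O4) = 0.01002 / 2 = 0.005009 mol.
[H2C2O4] = 0.005009 / 0.01941 L = 0.258 M.

0.258 M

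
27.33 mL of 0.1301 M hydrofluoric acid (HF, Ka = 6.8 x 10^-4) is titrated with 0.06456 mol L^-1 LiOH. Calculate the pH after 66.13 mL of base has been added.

11.88

n(acid) = 0.1301 x 0.02733 = 0.003556 mol; n(LiOH) added = 0.06456 x 0.06613 = 0.004269 mol.
Base is in excess by 0.004269 - 0.003556 = 0.0007137 mol in a total volume of 0.09346 L.
[OH^-] = 0.0007137/0.09346 = 0.007637 M, so pOH = 2.12 and pH = 14.00 - 2.12 = 11.88.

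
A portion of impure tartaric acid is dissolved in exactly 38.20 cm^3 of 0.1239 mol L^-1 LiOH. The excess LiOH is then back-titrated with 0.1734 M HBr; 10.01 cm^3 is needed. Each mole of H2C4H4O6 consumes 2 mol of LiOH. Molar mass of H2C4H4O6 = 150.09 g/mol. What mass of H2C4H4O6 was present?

Total n(LiOH) added = 0.1239 x 0.03820 = 0.004733 mol.
n(HBr) used = 0.1734 x 0.01001 = 0.001736 mol, which equals the excess n(LiOH).
So n(LiOH) consumed by the sample = 0.004733 - 0.001736 = 0.002997 mol.
n(H2C4H4O6) = 0.002997 / 2 = 0.001499 mol.
mass = 0.001499 mol x 150.09 g/mol = 0.225 g.

0.225 g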